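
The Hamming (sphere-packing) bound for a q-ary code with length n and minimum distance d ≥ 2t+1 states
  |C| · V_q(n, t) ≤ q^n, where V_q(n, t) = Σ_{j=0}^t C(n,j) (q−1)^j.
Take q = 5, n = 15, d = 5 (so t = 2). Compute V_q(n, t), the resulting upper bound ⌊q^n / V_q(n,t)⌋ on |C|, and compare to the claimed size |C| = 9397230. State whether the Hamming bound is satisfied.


V_q(n, t) = 1741, q^n = 30517578125, Hamming bound = 17528764, |C| = 9397230 ≤ bound (satisfied).

Step 1: Compute V_q(n, t) = Σ_{j=0}^2 C(n, j) (q−1)^j.
  j = 0: C(15,0)·(4)^0 = 1·1 = 1.
  j = 1: C(15,1)·(4)^1 = 15·4 = 60.
  j = 2: C(15,2)·(4)^2 = 105·16 = 1680.
  V_q(n, t) = 1 + 60 + 1680 = 1741.
Step 2: q^n = 5^15 = 30517578125.
Step 3: Hamming bound ⌊q^n / V_q(n,t)⌋ = ⌊30517578125/1741⌋ = 17528764.
Step 4: Compare |C| = 9397230 to 17528764: satisfied.
The claimed |C| lies below the Hamming bound.


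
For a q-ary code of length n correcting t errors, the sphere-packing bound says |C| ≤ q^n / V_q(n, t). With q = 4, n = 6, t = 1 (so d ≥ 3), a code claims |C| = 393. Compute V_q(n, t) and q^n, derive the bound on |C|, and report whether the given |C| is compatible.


V_q(n, t) = 19, q^n = 4096, Hamming bound = 215, |C| = 393 > bound (violated).

Step 1: Compute V_q(n, t) = Σ_{j=0}^1 C(n, j) (q−1)^j.
  j = 0: C(6,0)·(3)^0 = 1·1 = 1.
  j = 1: C(6,1)·(3)^1 = 6·3 = 18.
  V_q(n, t) = 1 + 18 = 19.
Step 2: q^n = 4^6 = 4096.
Step 3: Hamming bound ⌊q^n / V_q(n,t)⌋ = ⌊4096/19⌋ = 215.
Step 4: Compare |C| = 393 to 215: violated.
The claimed |C| lies above the Hamming bound, so no 4-ary code of length 6 with d ≥ 3 can have 393 codewords.


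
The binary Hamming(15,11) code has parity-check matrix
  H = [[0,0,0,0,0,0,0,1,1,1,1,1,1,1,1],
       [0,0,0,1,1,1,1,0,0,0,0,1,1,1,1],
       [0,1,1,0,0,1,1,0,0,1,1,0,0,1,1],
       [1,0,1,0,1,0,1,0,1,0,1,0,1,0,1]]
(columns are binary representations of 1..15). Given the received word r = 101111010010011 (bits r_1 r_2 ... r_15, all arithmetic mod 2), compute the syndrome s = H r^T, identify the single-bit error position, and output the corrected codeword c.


s = (0, 1, 1, 1)^T, error position = 7, corrected codeword c = 101111110010011

Compute s = H r^T mod 2 one row at a time:
  s_1 = 1 + 0 + 0 + 1 + 0 + 0 + 1 + 1 = 4 ≡ 0 (mod 2).
  s_2 = 1 + 1 + 1 + 0 + 0 + 0 + 1 + 1 = 5 ≡ 1 (mod 2).
  s_3 = 0 + 1 + 1 + 0 + 0 + 1 + 1 + 1 = 5 ≡ 1 (mod 2).
  s_4 = 1 + 1 + 1 + 0 + 0 + 1 + 0 + 1 = 5 ≡ 1 (mod 2).
s = (0, 1, 1, 1)^T — this equals column 7 of H (binary 0111), so error is at position 7.
Correct: flip bit 7 of r = 101111010010011 to get c = 101111110010011.


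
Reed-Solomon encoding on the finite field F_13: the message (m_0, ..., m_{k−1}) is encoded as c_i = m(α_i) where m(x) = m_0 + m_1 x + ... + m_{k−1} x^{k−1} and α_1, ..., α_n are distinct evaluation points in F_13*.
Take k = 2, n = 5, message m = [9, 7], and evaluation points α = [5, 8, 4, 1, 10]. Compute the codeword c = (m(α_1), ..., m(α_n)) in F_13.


c = [5, 0, 11, 3, 1]

Message polynomial: m(x) = 9 + 7·x (mod 13).
For each evaluation point α_i, compute m(α_i) mod 13:
  α_1 = 5: Horner steps 7 → 5, so m(5) = 5.
  α_2 = 8: Horner steps 7 → 0, so m(8) = 0.
  α_3 = 4: Horner steps 7 → 11, so m(4) = 11.
  α_4 = 1: Horner steps 7 → 3, so m(1) = 3.
  α_5 = 10: Horner steps 7 → 1, so m(10) = 1.
Codeword c = [5, 0, 11, 3, 1] ∈ F_13^5.


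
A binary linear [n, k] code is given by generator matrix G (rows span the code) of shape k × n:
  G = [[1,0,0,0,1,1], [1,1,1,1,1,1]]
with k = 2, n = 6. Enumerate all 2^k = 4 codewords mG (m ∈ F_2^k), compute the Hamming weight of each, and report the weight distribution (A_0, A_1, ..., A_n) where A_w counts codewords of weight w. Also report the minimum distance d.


Weight distribution: A_0 = 1, A_3 = 2, A_6 = 1. Minimum distance d = 3.

Enumerate all 2^2 = 4 messages m ∈ F_2^2.
For each, compute codeword c = mG in F_2^6, then tally its weight.
  m = 00 → c = 000000, weight = 0.
  m = 10 → c = 100011, weight = 3.
  m = 01 → c = 111111, weight = 6.
  m = 11 → c = 011100, weight = 3.
Tally weights:
  weight 0: 1 codewords.
  weight 3: 2 codewords.
  weight 6: 1 codewords.
Minimum distance d = smallest w > 0 with A_w > 0 = 3.
Sanity: Σ A_w = 4 = 2^2 = 4 ✓.


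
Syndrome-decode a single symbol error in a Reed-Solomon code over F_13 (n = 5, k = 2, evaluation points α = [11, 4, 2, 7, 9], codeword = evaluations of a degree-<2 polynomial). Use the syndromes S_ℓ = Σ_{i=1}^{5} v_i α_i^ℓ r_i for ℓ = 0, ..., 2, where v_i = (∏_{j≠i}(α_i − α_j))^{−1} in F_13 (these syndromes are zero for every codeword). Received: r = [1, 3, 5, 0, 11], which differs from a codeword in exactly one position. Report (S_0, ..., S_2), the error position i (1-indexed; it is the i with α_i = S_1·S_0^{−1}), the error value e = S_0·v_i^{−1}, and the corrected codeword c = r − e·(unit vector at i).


S = (7, 12, 2), error at position 1, error magnitude e = 5, c = [9, 3, 5, 0, 11].

Step 1: column multipliers v_i = (∏_{j≠i}(α_i − α_j))^{−1} mod 13.
  i = 1 (α = 11): (11−4)(11−2)(11−7)(11−9) = 7·9·4·2 = 504 ≡ 10, so v_1 = 10^{−1} = 4 (mod 13).
  i = 2 (α = 4): (4−11)(4−2)(4−7)(4−9) = (−7)·2·(−3)·(−5) = −210 ≡ 11, so v_2 = 11^{−1} = 6 (mod 13).
  i = 3 (α = 2): (2−11)(2−4)(2−7)(2−9) = (−9)·(−2)·(−5)·(−7) = 630 ≡ 6, so v_3 = 6^{−1} = 11 (mod 13).
  i = 4 (α = 7): (7−11)(7−4)(7−2)(7−9) = (−4)·3·5·(−2) = 120 ≡ 3, so v_4 = 3^{−1} = 9 (mod 13).
  i = 5 (α = 9): (9−11)(9−4)(9−2)(9−7) = (−2)·5·7·2 = −140 ≡ 3, so v_5 = 3^{−1} = 9 (mod 13).
  v = [4, 6, 11, 9, 9].
Step 2: syndromes of r = [1, 3, 5, 0, 11] (all sums mod 13).
  S_0 = Σ v_i r_i = 4·1 + 6·3 + 11·5 + 9·0 + 9·11 = 176 ≡ 7.
  S_1 = Σ v_i α_i r_i = 4·11·1 + 6·4·3 + 11·2·5 + 9·7·0 + 9·9·11 = 1117 ≡ 12.
  α_i^2 mod 13 = [4, 3, 4, 10, 3].
  S_2 = Σ v_i α_i^2 r_i = 4·4·1 + 6·3·3 + 11·4·5 + 9·10·0 + 9·3·11 = 587 ≡ 2.
  S = (7, 12, 2) ≠ 0, so r is not a codeword (an error is present).
Step 3: locate the error. For a single error e at position i, S_ℓ = v_i·e·α_i^ℓ, so α_err = S_1/S_0.
  S_0^{−1} = 7^{−1} = 2 (mod 13), so α_err = 12·2 = 24 ≡ 11 = α_1. Error position i = 1.
  Consistency check: S_2/S_1 = 2·12 = 24 ≡ 11 = α_err ✓ (single-error assumption holds).
Step 4: error magnitude e = S_0/v_1 = S_0·∏_{j≠1}(α_1 − α_j) = 7·10 = 70 ≡ 5 (mod 13).
Step 5: correct position 1: c_1 = r_1 − e = 1 − 5 ≡ 9 (mod 13). Hence c = [9, 3, 5, 0, 11].
  Check: interpolating c through the α_i gives m(x) = 7 + 12·x (degree < 2) with m(α_i) = c_i for every i, so c is indeed a codeword.


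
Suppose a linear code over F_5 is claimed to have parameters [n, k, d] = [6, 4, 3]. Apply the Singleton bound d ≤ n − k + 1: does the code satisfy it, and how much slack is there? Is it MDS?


Singleton RHS = n − k + 1 = 3, slack = 0, bound satisfied, MDS.

Singleton bound: d ≤ n − k + 1.
Here n = 6, k = 4, so n − k + 1 = 3.
Given d = 3, check d ≤ 3: YES.
Slack = (n − k + 1) − d = 0.
The code is MDS (slack = 0).
Description: the claimed parameters are [6, 4, 3]_5; such a code would be MDS (meets Singleton bound).


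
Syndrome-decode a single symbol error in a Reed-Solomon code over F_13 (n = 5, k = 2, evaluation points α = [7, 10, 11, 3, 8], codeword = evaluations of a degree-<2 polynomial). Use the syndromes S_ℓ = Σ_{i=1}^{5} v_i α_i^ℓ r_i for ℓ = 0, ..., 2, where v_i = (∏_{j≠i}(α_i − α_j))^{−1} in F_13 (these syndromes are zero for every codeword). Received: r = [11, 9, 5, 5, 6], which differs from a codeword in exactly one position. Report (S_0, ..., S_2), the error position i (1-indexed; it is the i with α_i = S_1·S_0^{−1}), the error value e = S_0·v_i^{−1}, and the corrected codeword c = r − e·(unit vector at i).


S = (8, 10, 6), error at position 3, error magnitude e = 1, c = [11, 9, 4, 5, 6].

Step 1: column multipliers v_i = (∏_{j≠i}(α_i − α_j))^{−1} mod 13.
  i = 1 (α = 7): (7−10)(7−11)(7−3)(7−8) = (−3)·(−4)·4·(−1) = −48 ≡ 4, so v_1 = 4^{−1} = 10 (mod 13).
  i = 2 (α = 10): (10−7)(10−11)(10−3)(10−8) = 3·(−1)·7·2 = −42 ≡ 10, so v_2 = 10^{−1} = 4 (mod 13).
  i = 3 (α = 11): (11−7)(11−10)(11−3)(11−8) = 4·1·8·3 = 96 ≡ 5, so v_3 = 5^{−1} = 8 (mod 13).
  i = 4 (α = 3): (3−7)(3−10)(3−11)(3−8) = (−4)·(−7)·(−8)·(−5) = 1120 ≡ 2, so v_4 = 2^{−1} = 7 (mod 13).
  i = 5 (α = 8): (8−7)(8−10)(8−11)(8−3) = 1·(−2)·(−3)·5 = 30 ≡ 4, so v_5 = 4^{−1} = 10 (mod 13).
  v = [10, 4, 8, 7, 10].
Step 2: syndromes of r = [11, 9, 5, 5, 6] (all sums mod 13).
  S_0 = Σ v_i r_i = 10·11 + 4·9 + 8·5 + 7·5 + 10·6 = 281 ≡ 8.
  S_1 = Σ v_i α_i r_i = 10·7·11 + 4·10·9 + 8·11·5 + 7·3·5 + 10·8·6 = 2155 ≡ 10.
  α_i^2 mod 13 = [10, 9, 4, 9, 12].
  S_2 = Σ v_i α_i^2 r_i = 10·10·11 + 4·9·9 + 8·4·5 + 7·9·5 + 10·12·6 = 2619 ≡ 6.
  S = (8, 10, 6) ≠ 0, so r is not a codeword (an error is present).
Step 3: locate the error. For a single error e at position i, S_ℓ = v_i·e·α_i^ℓ, so α_err = S_1/S_0.
  S_0^{−1} = 8^{−1} = 5 (mod 13), so α_err = 10·5 = 50 ≡ 11 = α_3. Error position i = 3.
  Consistency check: S_2/S_1 = 6·4 = 24 ≡ 11 = α_err ✓ (single-error assumption holds).
Step 4: error magnitude e = S_0/v_3 = S_0·∏_{j≠3}(α_3 − α_j) = 8·5 = 40 ≡ 1 (mod 13).
Step 5: correct position 3: c_3 = r_3 − e = 5 − 1 ≡ 4 (mod 13). Hence c = [11, 9, 4, 5, 6].
  Check: interpolating c through the α_i gives m(x) = 7 + 8·x (degree < 2) with m(α_i) = c_i for every i, so c is indeed a codeword.


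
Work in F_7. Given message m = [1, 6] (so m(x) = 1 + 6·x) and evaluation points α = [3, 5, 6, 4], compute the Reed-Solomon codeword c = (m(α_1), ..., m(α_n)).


c = [5, 3, 2, 4]

Message polynomial: m(x) = 1 + 6·x (mod 7).
For each evaluation point α_i, compute m(α_i) mod 7:
  α_1 = 3: Horner steps 6 → 5, so m(3) = 5.
  α_2 = 5: Horner steps 6 → 3, so m(5) = 3.
  α_3 = 6: Horner steps 6 → 2, so m(6) = 2.
  α_4 = 4: Horner steps 6 → 4, so m(4) = 4.
Codeword c = [5, 3, 2, 4] ∈ F_7^4.


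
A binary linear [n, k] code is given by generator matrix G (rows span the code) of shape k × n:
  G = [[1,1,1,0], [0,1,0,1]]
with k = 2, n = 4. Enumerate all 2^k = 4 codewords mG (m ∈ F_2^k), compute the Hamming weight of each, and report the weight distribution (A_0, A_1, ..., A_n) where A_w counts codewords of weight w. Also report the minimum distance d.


Weight distribution: A_0 = 1, A_2 = 1, A_3 = 2. Minimum distance d = 2.

Enumerate all 2^2 = 4 messages m ∈ F_2^2.
For each, compute codeword c = mG in F_2^4, then tally its weight.
  m = 00 → c = 0000, weight = 0.
  m = 10 → c = 1110, weight = 3.
  m = 01 → c = 0101, weight = 2.
  m = 11 → c = 1011, weight = 3.
Tally weights:
  weight 0: 1 codewords.
  weight 2: 1 codewords.
  weight 3: 2 codewords.
Minimum distance d = smallest w > 0 with A_w > 0 = 2.
Sanity: Σ A_w = 4 = 2^2 = 4 ✓.


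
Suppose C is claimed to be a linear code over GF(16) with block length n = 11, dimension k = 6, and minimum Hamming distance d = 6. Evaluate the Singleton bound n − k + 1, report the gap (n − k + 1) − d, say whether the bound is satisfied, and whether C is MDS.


Singleton RHS = n − k + 1 = 6, slack = 0, bound satisfied, MDS.

Singleton bound: d ≤ n − k + 1.
Here n = 11, k = 6, so n − k + 1 = 6.
Given d = 6, check d ≤ 6: YES.
Slack = (n − k + 1) − d = 0.
The code is MDS (slack = 0).
Description: the claimed parameters are [11, 6, 6]_16; such a code would be MDS (meets Singleton bound).


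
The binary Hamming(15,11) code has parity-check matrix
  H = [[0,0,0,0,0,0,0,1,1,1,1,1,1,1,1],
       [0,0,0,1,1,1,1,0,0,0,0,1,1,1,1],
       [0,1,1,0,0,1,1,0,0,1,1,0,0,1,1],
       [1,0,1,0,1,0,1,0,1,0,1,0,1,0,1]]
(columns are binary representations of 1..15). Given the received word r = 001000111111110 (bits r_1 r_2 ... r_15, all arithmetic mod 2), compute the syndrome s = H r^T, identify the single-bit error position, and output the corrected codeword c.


s = (1, 0, 1, 1)^T, error position = 11, corrected codeword c = 001000111101110

Compute s = H r^T mod 2 one row at a time:
  s_1 = 1 + 1 + 1 + 1 + 1 + 1 + 1 + 0 = 7 ≡ 1 (mod 2).
  s_2 = 0 + 0 + 0 + 1 + 1 + 1 + 1 + 0 = 4 ≡ 0 (mod 2).
  s_3 = 0 + 1 + 0 + 1 + 1 + 1 + 1 + 0 = 5 ≡ 1 (mod 2).
  s_4 = 0 + 1 + 0 + 1 + 1 + 1 + 1 + 0 = 5 ≡ 1 (mod 2).
s = (1, 0, 1, 1)^T — this equals column 11 of H (binary 1011), so error is at position 11.
Correct: flip bit 11 of r = 001000111111110 to get c = 001000111101110.


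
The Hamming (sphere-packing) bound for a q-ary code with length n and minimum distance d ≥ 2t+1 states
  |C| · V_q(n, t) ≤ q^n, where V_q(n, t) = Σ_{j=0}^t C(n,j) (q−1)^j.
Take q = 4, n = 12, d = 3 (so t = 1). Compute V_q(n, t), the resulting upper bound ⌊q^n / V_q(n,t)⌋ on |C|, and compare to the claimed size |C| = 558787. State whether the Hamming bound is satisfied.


V_q(n, t) = 37, q^n = 16777216, Hamming bound = 453438, |C| = 558787 > bound (violated).

Step 1: Compute V_q(n, t) = Σ_{j=0}^1 C(n, j) (q−1)^j.
  j = 0: C(12,0)·(3)^0 = 1·1 = 1.
  j = 1: C(12,1)·(3)^1 = 12·3 = 36.
  V_q(n, t) = 1 + 36 = 37.
Step 2: q^n = 4^12 = 16777216.
Step 3: Hamming bound ⌊q^n / V_q(n,t)⌋ = ⌊16777216/37⌋ = 453438.
Step 4: Compare |C| = 558787 to 453438: violated.
The claimed |C| lies above the Hamming bound, so no 4-ary code of length 12 with d ≥ 3 can have 558787 codewords.


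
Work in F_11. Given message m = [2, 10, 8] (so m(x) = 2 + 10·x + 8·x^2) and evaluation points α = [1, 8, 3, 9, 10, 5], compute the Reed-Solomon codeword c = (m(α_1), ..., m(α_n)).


c = [9, 0, 5, 3, 0, 10]

Message polynomial: m(x) = 2 + 10·x + 8·x^2 (mod 11).
For each evaluation point α_i, compute m(α_i) mod 11:
  α_1 = 1: Horner steps 8 → 7 → 9, so m(1) = 9.
  α_2 = 8: Horner steps 8 → 8 → 0, so m(8) = 0.
  α_3 = 3: Horner steps 8 → 1 → 5, so m(3) = 5.
  α_4 = 9: Horner steps 8 → 5 → 3, so m(9) = 3.
  α_5 = 10: Horner steps 8 → 2 → 0, so m(10) = 0.
  α_6 = 5: Horner steps 8 → 6 → 10, so m(5) = 10.
Codeword c = [9, 0, 5, 3, 0, 10] ∈ F_11^6.


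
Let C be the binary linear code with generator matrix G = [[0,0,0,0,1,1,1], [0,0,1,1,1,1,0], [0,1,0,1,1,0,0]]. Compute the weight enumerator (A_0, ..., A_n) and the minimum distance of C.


Weight distribution: A_0 = 1, A_3 = 4, A_4 = 3. Minimum distance d = 3.

Enumerate all 2^3 = 8 messages m ∈ F_2^3.
For each, compute codeword c = mG in F_2^7, then tally its weight.
  m = 000 → c = 0000000, weight = 0.
  m = 100 → c = 0000111, weight = 3.
  m = 010 → c = 0011110, weight = 4.
  m = 110 → c = 0011001, weight = 3.
  m = 001 → c = 0101100, weight = 3.
  m = 101 → c = 0101011, weight = 4.
  m = 011 → c = 0110010, weight = 3.
  m = 111 → c = 0110101, weight = 4.
Tally weights:
  weight 0: 1 codewords.
  weight 3: 4 codewords.
  weight 4: 3 codewords.
Minimum distance d = smallest w > 0 with A_w > 0 = 3.
Sanity: Σ A_w = 8 = 2^3 = 8 ✓.


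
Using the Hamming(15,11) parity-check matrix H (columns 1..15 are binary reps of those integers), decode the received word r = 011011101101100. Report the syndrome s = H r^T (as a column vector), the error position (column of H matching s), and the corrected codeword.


s = (0, 1, 1, 1)^T, error position = 7, corrected codeword c = 011011001101100

Compute s = H r^T mod 2 one row at a time:
  s_1 = 0 + 1 + 1 + 0 + 1 + 1 + 0 + 0 = 4 ≡ 0 (mod 2).
  s_2 = 0 + 1 + 1 + 1 + 1 + 1 + 0 + 0 = 5 ≡ 1 (mod 2).
  s_3 = 1 + 1 + 1 + 1 + 1 + 0 + 0 + 0 = 5 ≡ 1 (mod 2).
  s_4 = 0 + 1 + 1 + 1 + 1 + 0 + 1 + 0 = 5 ≡ 1 (mod 2).
s = (0, 1, 1, 1)^T — this equals column 7 of H (binary 0111), so error is at position 7.
Correct: flip bit 7 of r = 011011101101100 to get c = 011011001101100.


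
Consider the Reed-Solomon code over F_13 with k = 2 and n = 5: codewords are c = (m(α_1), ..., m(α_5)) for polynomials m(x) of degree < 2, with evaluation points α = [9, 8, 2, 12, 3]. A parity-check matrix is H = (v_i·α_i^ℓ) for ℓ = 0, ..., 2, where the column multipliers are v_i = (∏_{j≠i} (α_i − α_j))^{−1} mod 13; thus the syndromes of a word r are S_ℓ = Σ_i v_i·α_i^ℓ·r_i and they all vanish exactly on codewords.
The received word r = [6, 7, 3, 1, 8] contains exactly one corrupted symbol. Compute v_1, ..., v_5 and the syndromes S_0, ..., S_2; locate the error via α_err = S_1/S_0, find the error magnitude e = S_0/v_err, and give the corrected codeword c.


S = (5, 6, 2), error at position 1, error magnitude e = 7, c = [12, 7, 3, 1, 8].

Step 1: column multipliers v_i = (∏_{j≠i}(α_i − α_j))^{−1} mod 13.
  i = 1 (α = 9): (9−8)(9−2)(9−12)(9−3) = 1·7·(−3)·6 = −126 ≡ 4, so v_1 = 4^{−1} = 10 (mod 13).
  i = 2 (α = 8): (8−9)(8−2)(8−12)(8−3) = (−1)·6·(−4)·5 = 120 ≡ 3, so v_2 = 3^{−1} = 9 (mod 13).
  i = 3 (α = 2): (2−9)(2−8)(2−12)(2−3) = (−7)·(−6)·(−10)·(−1) = 420 ≡ 4, so v_3 = 4^{−1} = 10 (mod 13).
  i = 4 (α = 12): (12−9)(12−8)(12−2)(12−3) = 3·4·10·9 = 1080 ≡ 1, so v_4 = 1^{−1} = 1 (mod 13).
  i = 5 (α = 3): (3−9)(3−8)(3−2)(3−12) = (−6)·(−5)·1·(−9) = −270 ≡ 3, so v_5 = 3^{−1} = 9 (mod 13).
  v = [10, 9, 10, 1, 9].
Step 2: syndromes of r = [6, 7, 3, 1, 8] (all sums mod 13).
  S_0 = Σ v_i r_i = 10·6 + 9·7 + 10·3 + 1·1 + 9·8 = 226 ≡ 5.
  S_1 = Σ v_i α_i r_i = 10·9·6 + 9·8·7 + 10·2·3 + 1·12·1 + 9·3·8 = 1332 ≡ 6.
  α_i^2 mod 13 = [3, 12, 4, 1, 9].
  S_2 = Σ v_i α_i^2 r_i = 10·3·6 + 9·12·7 + 10·4·3 + 1·1·1 + 9·9·8 = 1705 ≡ 2.
  S = (5, 6, 2) ≠ 0, so r is not a codeword (an error is present).
Step 3: locate the error. For a single error e at position i, S_ℓ = v_i·e·α_i^ℓ, so α_err = S_1/S_0.
  S_0^{−1} = 5^{−1} = 8 (mod 13), so α_err = 6·8 = 48 ≡ 9 = α_1. Error position i = 1.
  Consistency check: S_2/S_1 = 2·11 = 22 ≡ 9 = α_err ✓ (single-error assumption holds).
Step 4: error magnitude e = S_0/v_1 = S_0·∏_{j≠1}(α_1 − α_j) = 5·4 = 20 ≡ 7 (mod 13).
Step 5: correct position 1: c_1 = r_1 − e = 6 − 7 ≡ 12 (mod 13). Hence c = [12, 7, 3, 1, 8].
  Check: interpolating c through the α_i gives m(x) = 6 + 5·x (degree < 2) with m(α_i) = c_i for every i, so c is indeed a codeword.


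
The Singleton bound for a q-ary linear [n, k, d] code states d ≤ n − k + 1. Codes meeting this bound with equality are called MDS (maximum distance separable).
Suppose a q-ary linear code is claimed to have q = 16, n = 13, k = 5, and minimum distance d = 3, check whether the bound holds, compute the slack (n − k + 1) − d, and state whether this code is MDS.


Singleton RHS = n − k + 1 = 9, slack = 6, bound satisfied, not MDS.

Singleton bound: d ≤ n − k + 1.
Here n = 13, k = 5, so n − k + 1 = 9.
Given d = 3, check d ≤ 9: YES.
Slack = (n − k + 1) − d = 6.
The code is NOT MDS (slack = 6 > 0).
Description: the claimed parameters are [13, 5, 3]_16; such a code would be non-MDS.


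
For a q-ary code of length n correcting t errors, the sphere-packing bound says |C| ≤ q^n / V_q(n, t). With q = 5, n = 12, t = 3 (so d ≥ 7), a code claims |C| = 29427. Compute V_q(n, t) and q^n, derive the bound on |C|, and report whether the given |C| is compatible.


V_q(n, t) = 15185, q^n = 244140625, Hamming bound = 16077, |C| = 29427 > bound (violated).

Step 1: Compute V_q(n, t) = Σ_{j=0}^3 C(n, j) (q−1)^j.
  j = 0: C(12,0)·(4)^0 = 1·1 = 1.
  j = 1: C(12,1)·(4)^1 = 12·4 = 48.
  j = 2: C(12,2)·(4)^2 = 66·16 = 1056.
  j = 3: C(12,3)·(4)^3 = 220·64 = 14080.
  V_q(n, t) = 1 + 48 + 1056 + 14080 = 15185.
Step 2: q^n = 5^12 = 244140625.
Step 3: Hamming bound ⌊q^n / V_q(n,t)⌋ = ⌊244140625/15185⌋ = 16077.
Step 4: Compare |C| = 29427 to 16077: violated.
The claimed |C| lies above the Hamming bound, so no 5-ary code of length 12 with d ≥ 7 can have 29427 codewords.


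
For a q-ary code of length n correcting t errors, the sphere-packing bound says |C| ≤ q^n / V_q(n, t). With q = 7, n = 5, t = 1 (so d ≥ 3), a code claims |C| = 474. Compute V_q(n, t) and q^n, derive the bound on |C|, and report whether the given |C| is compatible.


V_q(n, t) = 31, q^n = 16807, Hamming bound = 542, |C| = 474 ≤ bound (satisfied).

Step 1: Compute V_q(n, t) = Σ_{j=0}^1 C(n, j) (q−1)^j.
  j = 0: C(5,0)·(6)^0 = 1·1 = 1.
  j = 1: C(5,1)·(6)^1 = 5·6 = 30.
  V_q(n, t) = 1 + 30 = 31.
Step 2: q^n = 7^5 = 16807.
Step 3: Hamming bound ⌊q^n / V_q(n,t)⌋ = ⌊16807/31⌋ = 542.
Step 4: Compare |C| = 474 to 542: satisfied.
The claimed |C| lies below the Hamming bound.


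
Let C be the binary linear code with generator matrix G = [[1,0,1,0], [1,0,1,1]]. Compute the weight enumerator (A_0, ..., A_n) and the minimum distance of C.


Weight distribution: A_0 = 1, A_1 = 1, A_2 = 1, A_3 = 1. Minimum distance d = 1.

Enumerate all 2^2 = 4 messages m ∈ F_2^2.
For each, compute codeword c = mG in F_2^4, then tally its weight.
  m = 00 → c = 0000, weight = 0.
  m = 10 → c = 1010, weight = 2.
  m = 01 → c = 1011, weight = 3.
  m = 11 → c = 0001, weight = 1.
Tally weights:
  weight 0: 1 codewords.
  weight 1: 1 codewords.
  weight 2: 1 codewords.
  weight 3: 1 codewords.
Minimum distance d = smallest w > 0 with A_w > 0 = 1.
Sanity: Σ A_w = 4 = 2^2 = 4 ✓.


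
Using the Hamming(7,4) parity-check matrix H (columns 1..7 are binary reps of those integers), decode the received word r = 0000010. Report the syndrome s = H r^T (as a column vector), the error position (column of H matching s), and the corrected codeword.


s = (1, 1, 0)^T, error position = 6, corrected codeword c = 0000000

Compute s = H r^T mod 2 one row at a time:
  s_1 = 0 + 0 + 1 + 0 = 1 ≡ 1 (mod 2).
  s_2 = 0 + 0 + 1 + 0 = 1 ≡ 1 (mod 2).
  s_3 = 0 + 0 + 0 + 0 = 0 ≡ 0 (mod 2).
s = (1, 1, 0)^T — this equals column 6 of H (binary 110), so error is at position 6.
Correct: flip bit 6 of r = 0000010 to get c = 0000000.


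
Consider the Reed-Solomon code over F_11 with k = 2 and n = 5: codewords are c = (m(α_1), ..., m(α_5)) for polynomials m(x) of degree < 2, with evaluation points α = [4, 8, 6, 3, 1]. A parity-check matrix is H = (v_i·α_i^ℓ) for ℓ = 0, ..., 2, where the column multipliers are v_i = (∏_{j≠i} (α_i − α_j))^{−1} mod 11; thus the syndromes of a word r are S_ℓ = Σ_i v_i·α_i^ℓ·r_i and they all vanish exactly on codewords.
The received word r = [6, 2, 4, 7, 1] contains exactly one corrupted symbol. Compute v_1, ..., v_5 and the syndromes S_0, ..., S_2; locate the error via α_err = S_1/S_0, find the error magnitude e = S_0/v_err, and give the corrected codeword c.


S = (3, 3, 3), error at position 5, error magnitude e = 3, c = [6, 2, 4, 7, 9].

Step 1: column multipliers v_i = (∏_{j≠i}(α_i − α_j))^{−1} mod 11.
  i = 1 (α = 4): (4−8)(4−6)(4−3)(4−1) = (−4)·(−2)·1·3 = 24 ≡ 2, so v_1 = 2^{−1} = 6 (mod 11).
  i = 2 (α = 8): (8−4)(8−6)(8−3)(8−1) = 4·2·5·7 = 280 ≡ 5, so v_2 = 5^{−1} = 9 (mod 11).
  i = 3 (α = 6): (6−4)(6−8)(6−3)(6−1) = 2·(−2)·3·5 = −60 ≡ 6, so v_3 = 6^{−1} = 2 (mod 11).
  i = 4 (α = 3): (3−4)(3−8)(3−6)(3−1) = (−1)·(−5)·(−3)·2 = −30 ≡ 3, so v_4 = 3^{−1} = 4 (mod 11).
  i = 5 (α = 1): (1−4)(1−8)(1−6)(1−3) = (−3)·(−7)·(−5)·(−2) = 210 ≡ 1, so v_5 = 1^{−1} = 1 (mod 11).
  v = [6, 9, 2, 4, 1].
Step 2: syndromes of r = [6, 2, 4, 7, 1] (all sums mod 11).
  S_0 = Σ v_i r_i = 6·6 + 9·2 + 2·4 + 4·7 + 1·1 = 91 ≡ 3.
  S_1 = Σ v_i α_i r_i = 6·4·6 + 9·8·2 + 2·6·4 + 4·3·7 + 1·1·1 = 421 ≡ 3.
  α_i^2 mod 11 = [5, 9, 3, 9, 1].
  S_2 = Σ v_i α_i^2 r_i = 6·5·6 + 9·9·2 + 2·3·4 + 4·9·7 + 1·1·1 = 619 ≡ 3.
  S = (3, 3, 3) ≠ 0, so r is not a codeword (an error is present).
Step 3: locate the error. For a single error e at position i, S_ℓ = v_i·e·α_i^ℓ, so α_err = S_1/S_0.
  S_0^{−1} = 3^{−1} = 4 (mod 11), so α_err = 3·4 = 12 ≡ 1 = α_5. Error position i = 5.
  Consistency check: S_2/S_1 = 3·4 = 12 ≡ 1 = α_err ✓ (single-error assumption holds).
Step 4: error magnitude e = S_0/v_5 = S_0·∏_{j≠5}(α_5 − α_j) = 3·1 = 3 ≡ 3 (mod 11).
Step 5: correct position 5: c_5 = r_5 − e = 1 − 3 ≡ 9 (mod 11). Hence c = [6, 2, 4, 7, 9].
  Check: interpolating c through the α_i gives m(x) = 10 + 10·x (degree < 2) with m(α_i) = c_i for every i, so c is indeed a codeword.


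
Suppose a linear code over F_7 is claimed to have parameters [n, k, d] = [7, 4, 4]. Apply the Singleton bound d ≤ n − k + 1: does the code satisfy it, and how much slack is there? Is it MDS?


Singleton RHS = n − k + 1 = 4, slack = 0, bound satisfied, MDS.

Singleton bound: d ≤ n − k + 1.
Here n = 7, k = 4, so n − k + 1 = 4.
Given d = 4, check d ≤ 4: YES.
Slack = (n − k + 1) − d = 0.
The code is MDS (slack = 0).
Description: the claimed parameters are [7, 4, 4]_7; such a code would be MDS (meets Singleton bound).


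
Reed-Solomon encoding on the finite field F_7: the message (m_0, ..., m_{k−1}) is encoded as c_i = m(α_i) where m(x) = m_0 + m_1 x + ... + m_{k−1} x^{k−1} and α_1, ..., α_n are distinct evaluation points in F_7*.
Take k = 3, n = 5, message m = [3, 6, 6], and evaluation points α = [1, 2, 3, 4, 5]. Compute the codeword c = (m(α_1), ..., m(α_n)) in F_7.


c = [1, 4, 5, 4, 1]

Message polynomial: m(x) = 3 + 6·x + 6·x^2 (mod 7).
For each evaluation point α_i, compute m(α_i) mod 7:
  α_1 = 1: Horner steps 6 → 5 → 1, so m(1) = 1.
  α_2 = 2: Horner steps 6 → 4 → 4, so m(2) = 4.
  α_3 = 3: Horner steps 6 → 3 → 5, so m(3) = 5.
  α_4 = 4: Horner steps 6 → 2 → 4, so m(4) = 4.
  α_5 = 5: Horner steps 6 → 1 → 1, so m(5) = 1.
Codeword c = [1, 4, 5, 4, 1] ∈ F_7^5.


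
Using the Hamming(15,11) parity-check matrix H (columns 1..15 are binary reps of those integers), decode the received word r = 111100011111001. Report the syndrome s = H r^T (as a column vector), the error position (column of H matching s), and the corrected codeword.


s = (0, 1, 1, 1)^T, error position = 7, corrected codeword c = 111100111111001

Compute s = H r^T mod 2 one row at a time:
  s_1 = 1 + 1 + 1 + 1 + 1 + 0 + 0 + 1 = 6 ≡ 0 (mod 2).
  s_2 = 1 + 0 + 0 + 0 + 1 + 0 + 0 + 1 = 3 ≡ 1 (mod 2).
  s_3 = 1 + 1 + 0 + 0 + 1 + 1 + 0 + 1 = 5 ≡ 1 (mod 2).
  s_4 = 1 + 1 + 0 + 0 + 1 + 1 + 0 + 1 = 5 ≡ 1 (mod 2).
s = (0, 1, 1, 1)^T — this equals column 7 of H (binary 0111), so error is at position 7.
Correct: flip bit 7 of r = 111100011111001 to get c = 111100111111001.


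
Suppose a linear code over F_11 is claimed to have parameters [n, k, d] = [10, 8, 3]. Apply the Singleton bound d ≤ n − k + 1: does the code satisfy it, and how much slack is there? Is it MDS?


Singleton RHS = n − k + 1 = 3, slack = 0, bound satisfied, MDS.

Singleton bound: d ≤ n − k + 1.
Here n = 10, k = 8, so n − k + 1 = 3.
Given d = 3, check d ≤ 3: YES.
Slack = (n − k + 1) − d = 0.
The code is MDS (slack = 0).
Description: the claimed parameters are [10, 8, 3]_11; such a code would be MDS (meets Singleton bound).


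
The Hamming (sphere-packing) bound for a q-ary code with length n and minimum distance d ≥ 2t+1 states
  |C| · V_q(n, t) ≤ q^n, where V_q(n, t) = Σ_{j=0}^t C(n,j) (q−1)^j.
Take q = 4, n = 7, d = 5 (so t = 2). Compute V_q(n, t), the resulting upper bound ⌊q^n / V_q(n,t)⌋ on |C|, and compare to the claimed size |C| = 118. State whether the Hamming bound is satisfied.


V_q(n, t) = 211, q^n = 16384, Hamming bound = 77, |C| = 118 > bound (violated).

Step 1: Compute V_q(n, t) = Σ_{j=0}^2 C(n, j) (q−1)^j.
  j = 0: C(7,0)·(3)^0 = 1·1 = 1.
  j = 1: C(7,1)·(3)^1 = 7·3 = 21.
  j = 2: C(7,2)·(3)^2 = 21·9 = 189.
  V_q(n, t) = 1 + 21 + 189 = 211.
Step 2: q^n = 4^7 = 16384.
Step 3: Hamming bound ⌊q^n / V_q(n,t)⌋ = ⌊16384/211⌋ = 77.
Step 4: Compare |C| = 118 to 77: violated.
The claimed |C| lies above the Hamming bound, so no 4-ary code of length 7 with d ≥ 5 can have 118 codewords.


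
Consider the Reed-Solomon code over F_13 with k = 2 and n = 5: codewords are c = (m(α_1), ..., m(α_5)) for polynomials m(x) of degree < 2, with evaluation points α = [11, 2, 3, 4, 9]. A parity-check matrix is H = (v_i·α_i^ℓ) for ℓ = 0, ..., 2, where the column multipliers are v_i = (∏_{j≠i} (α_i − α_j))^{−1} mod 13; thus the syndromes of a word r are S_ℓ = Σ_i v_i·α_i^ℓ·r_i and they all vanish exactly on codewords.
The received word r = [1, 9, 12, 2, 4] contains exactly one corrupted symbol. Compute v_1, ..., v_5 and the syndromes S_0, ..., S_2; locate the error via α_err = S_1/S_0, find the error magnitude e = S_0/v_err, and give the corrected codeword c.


S = (8, 10, 6), error at position 1, error magnitude e = 4, c = [10, 9, 12, 2, 4].

Step 1: column multipliers v_i = (∏_{j≠i}(α_i − α_j))^{−1} mod 13.
  i = 1 (α = 11): (11−2)(11−3)(11−4)(11−9) = 9·8·7·2 = 1008 ≡ 7, so v_1 = 7^{−1} = 2 (mod 13).
  i = 2 (α = 2): (2−11)(2−3)(2−4)(2−9) = (−9)·(−1)·(−2)·(−7) = 126 ≡ 9, so v_2 = 9^{−1} = 3 (mod 13).
  i = 3 (α = 3): (3−11)(3−2)(3−4)(3−9) = (−8)·1·(−1)·(−6) = −48 ≡ 4, so v_3 = 4^{−1} = 10 (mod 13).
  i = 4 (α = 4): (4−11)(4−2)(4−3)(4−9) = (−7)·2·1·(−5) = 70 ≡ 5, so v_4 = 5^{−1} = 8 (mod 13).
  i = 5 (α = 9): (9−11)(9−2)(9−3)(9−4) = (−2)·7·6·5 = −420 ≡ 9, so v_5 = 9^{−1} = 3 (mod 13).
  v = [2, 3, 10, 8, 3].
Step 2: syndromes of r = [1, 9, 12, 2, 4] (all sums mod 13).
  S_0 = Σ v_i r_i = 2·1 + 3·9 + 10·12 + 8·2 + 3·4 = 177 ≡ 8.
  S_1 = Σ v_i α_i r_i = 2·11·1 + 3·2·9 + 10·3·12 + 8·4·2 + 3·9·4 = 608 ≡ 10.
  α_i^2 mod 13 = [4, 4, 9, 3, 3].
  S_2 = Σ v_i α_i^2 r_i = 2·4·1 + 3·4·9 + 10·9·12 + 8·3·2 + 3·3·4 = 1280 ≡ 6.
  S = (8, 10, 6) ≠ 0, so r is not a codeword (an error is present).
Step 3: locate the error. For a single error e at position i, S_ℓ = v_i·e·α_i^ℓ, so α_err = S_1/S_0.
  S_0^{−1} = 8^{−1} = 5 (mod 13), so α_err = 10·5 = 50 ≡ 11 = α_1. Error position i = 1.
  Consistency check: S_2/S_1 = 6·4 = 24 ≡ 11 = α_err ✓ (single-error assumption holds).
Step 4: error magnitude e = S_0/v_1 = S_0·∏_{j≠1}(α_1 − α_j) = 8·7 = 56 ≡ 4 (mod 13).
Step 5: correct position 1: c_1 = r_1 − e = 1 − 4 ≡ 10 (mod 13). Hence c = [10, 9, 12, 2, 4].
  Check: interpolating c through the α_i gives m(x) = 3 + 3·x (degree < 2) with m(α_i) = c_i for every i, so c is indeed a codeword.


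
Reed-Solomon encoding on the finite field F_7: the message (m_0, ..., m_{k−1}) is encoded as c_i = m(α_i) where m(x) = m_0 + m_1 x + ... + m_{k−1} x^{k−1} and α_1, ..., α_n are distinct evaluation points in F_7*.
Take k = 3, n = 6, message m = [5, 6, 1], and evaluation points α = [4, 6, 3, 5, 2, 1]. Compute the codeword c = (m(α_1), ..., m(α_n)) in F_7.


c = [3, 0, 4, 4, 0, 5]

Message polynomial: m(x) = 5 + 6·x + 1·x^2 (mod 7).
For each evaluation point α_i, compute m(α_i) mod 7:
  α_1 = 4: Horner steps 1 → 3 → 3, so m(4) = 3.
  α_2 = 6: Horner steps 1 → 5 → 0, so m(6) = 0.
  α_3 = 3: Horner steps 1 → 2 → 4, so m(3) = 4.
  α_4 = 5: Horner steps 1 → 4 → 4, so m(5) = 4.
  α_5 = 2: Horner steps 1 → 1 → 0, so m(2) = 0.
  α_6 = 1: Horner steps 1 → 0 → 5, so m(1) = 5.
Codeword c = [3, 0, 4, 4, 0, 5] ∈ F_7^6.


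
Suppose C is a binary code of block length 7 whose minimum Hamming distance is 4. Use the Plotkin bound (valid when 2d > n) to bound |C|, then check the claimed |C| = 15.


Plotkin bound M ≤ 8; given |C| = 15 > bound (violated).

Check applicability: 2d = 8, n = 7.
2d − n = 1 > 0, so Plotkin applies.
Compute d/(2d−n) = 4/1 ≈ 4.0000.
⌊d/(2d−n)⌋ = 4.
Plotkin bound: M ≤ 2·4 = 8.
Given |C| = 15, check: VIOLATED.
This |C| is above the Plotkin bound, so no binary code with n = 7, d = 4 and 15 codewords exists.


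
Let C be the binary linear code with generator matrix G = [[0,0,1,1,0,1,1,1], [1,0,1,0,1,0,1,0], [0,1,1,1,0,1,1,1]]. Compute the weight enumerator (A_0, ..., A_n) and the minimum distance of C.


Weight distribution: A_0 = 1, A_1 = 1, A_4 = 1, A_5 = 3, A_6 = 2. Minimum distance d = 1.

Enumerate all 2^3 = 8 messages m ∈ F_2^3.
For each, compute codeword c = mG in F_2^8, then tally its weight.
  m = 000 → c = 00000000, weight = 0.
  m = 100 → c = 00110111, weight = 5.
  m = 010 → c = 10101010, weight = 4.
  m = 110 → c = 10011101, weight = 5.
  m = 001 → c = 01110111, weight = 6.
  m = 101 → c = 01000000, weight = 1.
  m = 011 → c = 11011101, weight = 6.
  m = 111 → c = 11101010, weight = 5.
Tally weights:
  weight 0: 1 codewords.
  weight 1: 1 codewords.
  weight 4: 1 codewords.
  weight 5: 3 codewords.
  weight 6: 2 codewords.
Minimum distance d = smallest w > 0 with A_w > 0 = 1.
Sanity: Σ A_w = 8 = 2^3 = 8 ✓.


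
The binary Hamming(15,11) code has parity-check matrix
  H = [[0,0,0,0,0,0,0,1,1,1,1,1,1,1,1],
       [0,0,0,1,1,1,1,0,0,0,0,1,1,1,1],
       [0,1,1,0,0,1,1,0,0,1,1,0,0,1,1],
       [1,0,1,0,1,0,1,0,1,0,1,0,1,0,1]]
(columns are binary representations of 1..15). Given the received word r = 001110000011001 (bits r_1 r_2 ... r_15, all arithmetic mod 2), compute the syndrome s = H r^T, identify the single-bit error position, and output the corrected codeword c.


s = (1, 0, 1, 0)^T, error position = 10, corrected codeword c = 001110000111001

Compute s = H r^T mod 2 one row at a time:
  s_1 = 0 + 0 + 0 + 1 + 1 + 0 + 0 + 1 = 3 ≡ 1 (mod 2).
  s_2 = 1 + 1 + 0 + 0 + 1 + 0 + 0 + 1 = 4 ≡ 0 (mod 2).
  s_3 = 0 + 1 + 0 + 0 + 0 + 1 + 0 + 1 = 3 ≡ 1 (mod 2).
  s_4 = 0 + 1 + 1 + 0 + 0 + 1 + 0 + 1 = 4 ≡ 0 (mod 2).
s = (1, 0, 1, 0)^T — this equals column 10 of H (binary 1010), so error is at position 10.
Correct: flip bit 10 of r = 001110000011001 to get c = 001110000111001.


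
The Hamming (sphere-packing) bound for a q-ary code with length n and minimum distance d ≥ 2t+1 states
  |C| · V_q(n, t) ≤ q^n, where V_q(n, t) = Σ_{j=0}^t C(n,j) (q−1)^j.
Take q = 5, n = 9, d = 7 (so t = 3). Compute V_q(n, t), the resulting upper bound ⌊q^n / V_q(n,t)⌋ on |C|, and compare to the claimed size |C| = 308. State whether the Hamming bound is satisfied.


V_q(n, t) = 5989, q^n = 1953125, Hamming bound = 326, |C| = 308 ≤ bound (satisfied).

Step 1: Compute V_q(n, t) = Σ_{j=0}^3 C(n, j) (q−1)^j.
  j = 0: C(9,0)·(4)^0 = 1·1 = 1.
  j = 1: C(9,1)·(4)^1 = 9·4 = 36.
  j = 2: C(9,2)·(4)^2 = 36·16 = 576.
  j = 3: C(9,3)·(4)^3 = 84·64 = 5376.
  V_q(n, t) = 1 + 36 + 576 + 5376 = 5989.
Step 2: q^n = 5^9 = 1953125.
Step 3: Hamming bound ⌊q^n / V_q(n,t)⌋ = ⌊1953125/5989⌋ = 326.
Step 4: Compare |C| = 308 to 326: satisfied.
The claimed |C| lies below the Hamming bound.


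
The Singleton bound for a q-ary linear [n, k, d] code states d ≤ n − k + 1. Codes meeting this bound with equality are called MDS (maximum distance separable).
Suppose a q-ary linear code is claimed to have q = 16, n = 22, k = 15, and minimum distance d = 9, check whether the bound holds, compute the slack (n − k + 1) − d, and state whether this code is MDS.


Singleton RHS = n − k + 1 = 8, slack = -1, bound violated (no such code; not MDS).

Singleton bound: d ≤ n − k + 1.
Here n = 22, k = 15, so n − k + 1 = 8.
Given d = 9, check d ≤ 8: NO.
Slack = (n − k + 1) − d = -1.
The slack is negative: d = 9 exceeds n − k + 1 = 8 by 1, so the Singleton bound is violated and no linear [22, 15, 9]_16 code can exist. In particular it is not MDS (MDS requires d = n − k + 1 exactly).
Description: the claimed parameters are [22, 15, 9]_16; such a code would be impossible (violates the Singleton bound).


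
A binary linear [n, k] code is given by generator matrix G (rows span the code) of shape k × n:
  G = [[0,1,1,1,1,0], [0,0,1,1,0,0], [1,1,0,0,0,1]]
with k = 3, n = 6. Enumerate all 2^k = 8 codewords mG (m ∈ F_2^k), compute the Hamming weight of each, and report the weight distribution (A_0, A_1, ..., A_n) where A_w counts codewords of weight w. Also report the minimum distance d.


Weight distribution: A_0 = 1, A_2 = 2, A_3 = 2, A_4 = 1, A_5 = 2. Minimum distance d = 2.

Enumerate all 2^3 = 8 messages m ∈ F_2^3.
For each, compute codeword c = mG in F_2^6, then tally its weight.
  m = 000 → c = 000000, weight = 0.
  m = 100 → c = 011110, weight = 4.
  m = 010 → c = 001100, weight = 2.
  m = 110 → c = 010010, weight = 2.
  m = 001 → c = 110001, weight = 3.
  m = 101 → c = 101111, weight = 5.
  m = 011 → c = 111101, weight = 5.
  m = 111 → c = 100011, weight = 3.
Tally weights:
  weight 0: 1 codewords.
  weight 2: 2 codewords.
  weight 3: 2 codewords.
  weight 4: 1 codewords.
  weight 5: 2 codewords.
Minimum distance d = smallest w > 0 with A_w > 0 = 2.
Sanity: Σ A_w = 8 = 2^3 = 8 ✓.


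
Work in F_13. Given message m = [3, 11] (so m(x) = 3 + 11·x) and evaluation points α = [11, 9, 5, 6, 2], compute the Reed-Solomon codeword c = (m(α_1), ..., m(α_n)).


c = [7, 11, 6, 4, 12]

Message polynomial: m(x) = 3 + 11·x (mod 13).
For each evaluation point α_i, compute m(α_i) mod 13:
  α_1 = 11: Horner steps 11 → 7, so m(11) = 7.
  α_2 = 9: Horner steps 11 → 11, so m(9) = 11.
  α_3 = 5: Horner steps 11 → 6, so m(5) = 6.
  α_4 = 6: Horner steps 11 → 4, so m(6) = 4.
  α_5 = 2: Horner steps 11 → 12, so m(2) = 12.
Codeword c = [7, 11, 6, 4, 12] ∈ F_13^5.


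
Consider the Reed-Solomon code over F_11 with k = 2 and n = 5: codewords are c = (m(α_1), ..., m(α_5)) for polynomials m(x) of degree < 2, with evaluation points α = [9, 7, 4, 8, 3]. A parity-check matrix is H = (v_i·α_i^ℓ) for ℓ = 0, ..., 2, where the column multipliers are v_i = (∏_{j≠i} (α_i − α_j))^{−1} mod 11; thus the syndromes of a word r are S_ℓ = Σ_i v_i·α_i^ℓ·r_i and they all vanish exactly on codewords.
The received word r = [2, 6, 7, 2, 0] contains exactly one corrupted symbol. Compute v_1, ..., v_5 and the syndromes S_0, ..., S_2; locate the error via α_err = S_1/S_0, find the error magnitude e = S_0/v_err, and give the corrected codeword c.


S = (3, 5, 1), error at position 1, error magnitude e = 4, c = [9, 6, 7, 2, 0].

Step 1: column multipliers v_i = (∏_{j≠i}(α_i − α_j))^{−1} mod 11.
  i = 1 (α = 9): (9−7)(9−4)(9−8)(9−3) = 2·5·1·6 = 60 ≡ 5, so v_1 = 5^{−1} = 9 (mod 11).
  i = 2 (α = 7): (7−9)(7−4)(7−8)(7−3) = (−2)·3·(−1)·4 = 24 ≡ 2, so v_2 = 2^{−1} = 6 (mod 11).
  i = 3 (α = 4): (4−9)(4−7)(4−8)(4−3) = (−5)·(−3)·(−4)·1 = −60 ≡ 6, so v_3 = 6^{−1} = 2 (mod 11).
  i = 4 (α = 8): (8−9)(8−7)(8−4)(8−3) = (−1)·1·4·5 = −20 ≡ 2, so v_4 = 2^{−1} = 6 (mod 11).
  i = 5 (α = 3): (3−9)(3−7)(3−4)(3−8) = (−6)·(−4)·(−1)·(−5) = 120 ≡ 10, so v_5 = 10^{−1} = 10 (mod 11).
  v = [9, 6, 2, 6, 10].
Step 2: syndromes of r = [2, 6, 7, 2, 0] (all sums mod 11).
  S_0 = Σ v_i r_i = 9·2 + 6·6 + 2·7 + 6·2 + 10·0 = 80 ≡ 3.
  S_1 = Σ v_i α_i r_i = 9·9·2 + 6·7·6 + 2·4·7 + 6·8·2 + 10·3·0 = 566 ≡ 5.
  α_i^2 mod 11 = [4, 5, 5, 9, 9].
  S_2 = Σ v_i α_i^2 r_i = 9·4·2 + 6·5·6 + 2·5·7 + 6·9·2 + 10·9·0 = 430 ≡ 1.
  S = (3, 5, 1) ≠ 0, so r is not a codeword (an error is present).
Step 3: locate the error. For a single error e at position i, S_ℓ = v_i·e·α_i^ℓ, so α_err = S_1/S_0.
  S_0^{−1} = 3^{−1} = 4 (mod 11), so α_err = 5·4 = 20 ≡ 9 = α_1. Error position i = 1.
  Consistency check: S_2/S_1 = 1·9 = 9 ≡ 9 = α_err ✓ (single-error assumption holds).
Step 4: error magnitude e = S_0/v_1 = S_0·∏_{j≠1}(α_1 − α_j) = 3·5 = 15 ≡ 4 (mod 11).
Step 5: correct position 1: c_1 = r_1 − e = 2 − 4 ≡ 9 (mod 11). Hence c = [9, 6, 7, 2, 0].
  Check: interpolating c through the α_i gives m(x) = 1 + 7·x (degree < 2) with m(α_i) = c_i for every i, so c is indeed a codeword.


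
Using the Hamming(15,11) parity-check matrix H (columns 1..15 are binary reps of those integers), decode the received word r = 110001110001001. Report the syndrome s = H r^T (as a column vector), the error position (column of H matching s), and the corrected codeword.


s = (1, 0, 0, 1)^T, error position = 9, corrected codeword c = 110001111001001

Compute s = H r^T mod 2 one row at a time:
  s_1 = 1 + 0 + 0 + 0 + 1 + 0 + 0 + 1 = 3 ≡ 1 (mod 2).
  s_2 = 0 + 0 + 1 + 1 + 1 + 0 + 0 + 1 = 4 ≡ 0 (mod 2).
  s_3 = 1 + 0 + 1 + 1 + 0 + 0 + 0 + 1 = 4 ≡ 0 (mod 2).
  s_4 = 1 + 0 + 0 + 1 + 0 + 0 + 0 + 1 = 3 ≡ 1 (mod 2).
s = (1, 0, 0, 1)^T — this equals column 9 of H (binary 1001), so error is at position 9.
Correct: flip bit 9 of r = 110001110001001 to get c = 110001111001001.
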